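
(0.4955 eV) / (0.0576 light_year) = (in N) 1.457e-34. Check: 1 eV = 1.6021766e-19 J, so 0.4955 eV = 0.4955 * 1.6021766e-19 = 7.9387852e-20 J. 1 light_year = 9.4607305e+15 m, so 0.0576 light_year = 0.0576 * 9.4607305e+15 = 5.4493808e+14 m. Combine: 7.9387852e-20 J / 5.4493808e+14 m = 1.4568234e-34 N. Result: 1.4568234e-34 N ≈ 1.457e-34 N (4 s.f.).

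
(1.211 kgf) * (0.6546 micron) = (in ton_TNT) 1.858e-15. Check: 1 kgf = 9.80665 N, so 1.211 kgf = 1.211 * 9.80665 = 11.875853 N. 1 micron = 1e-06 m, so 0.6546 micron = 0.6546 * 1e-06 = 6.546e-07 m. Combine: 11.875853 N * 6.546e-07 m = 7.7739335e-06 J. 1 ton_TNT = 4.184e+09 J, so 7.7739335e-06 J = 7.7739335e-06 / 4.184e+09 = 1.8580147e-15 ton_TNT ≈ 1.858e-15 ton_TNT (4 s.f.).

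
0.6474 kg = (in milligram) 6.474e+05. Check: 1 milligram = 1e-06 kg, so 0.6474 kg = 0.6474 / 1e-06 = 647400 milligram ≈ 6.474e+05 milligram (4 s.f.).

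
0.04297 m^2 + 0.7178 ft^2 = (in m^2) 0.04297 m^2 is already in m^2. 1 ft^2 = 0.09290304 m^2, so 0.7178 ft^2 = 0.7178 * 0.09290304 = 0.066685802 m^2. Sum: 0.04297 + 0.066685802 = 0.1096558 m^2. Result: 0.1096558 m^2 ≈ 0.1097 m^2 (4 s.f.). Final answer: 0.1097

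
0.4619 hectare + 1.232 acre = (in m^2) 9605. Check: 1 hectare = 10000 m^2, so 0.4619 hectare = 0.4619 * 10000 = 4619 m^2. 1 acre = 4046.8564 m^2, so 1.232 acre = 1.232 * 4046.8564 = 4985.7271 m^2. Sum: 4619 + 4985.7271 = 9604.7271 m^2. Result: 9604.7271 m^2 ≈ 9605 m^2 (4 s.f.).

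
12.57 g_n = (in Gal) 1.233e+04. Check: 1 g_n = 9.80665 m/s^2, so 12.57 g_n = 12.57 * 9.80665 = 123.26959 m/s^2. 1 Gal = 0.01 m/s^2, so 123.26959 m/s^2 = 123.26959 / 0.01 = 12326.959 Gal ≈ 1.233e+04 Gal (4 s.f.).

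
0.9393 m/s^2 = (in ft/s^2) 3.082. Check: 1 ft/s^2 = 0.3048 m/s^2, so 0.9393 m/s^2 = 0.9393 / 0.3048 = 3.0816929 ft/s^2 ≈ 3.082 ft/s^2 (4 s.f.).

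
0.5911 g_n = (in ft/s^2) 19.02. Check: 1 g_n = 9.80665 m/s^2, so 0.5911 g_n = 0.5911 * 9.80665 = 5.7967108 m/s^2. 1 ft/s^2 = 0.3048 m/s^2, so 5.7967108 m/s^2 = 5.7967108 / 0.3048 = 19.01808 ft/s^2 ≈ 19.02 ft/s^2 (4 s.f.).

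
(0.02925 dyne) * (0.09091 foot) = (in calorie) 1 dyne = 1e-05 N, so 0.02925 dyne = 0.02925 * 1e-05 = 2.925e-07 N. 1 foot = 0.3048 m, so 0.09091 foot = 0.09091 * 0.3048 = 0.027709368 m. Combine: 2.925e-07 N * 0.027709368 m = 8.1049901e-09 J. 1 calorie = 4.184 J, so 8.1049901e-09 J = 8.1049901e-09 / 4.184 = 1.9371391e-09 calorie ≈ 1.937e-09 calorie (4 s.f.). Final answer: 1.937e-09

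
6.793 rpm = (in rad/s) 0.7114. Check: 1 rpm = 0.10471976 rad/s, so 6.793 rpm = 6.793 * 0.10471976 = 0.7113613 rad/s. Result: 0.7113613 rad/s ≈ 0.7114 rad/s (4 s.f.).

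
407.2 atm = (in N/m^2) 1 atm = 101325 Pa, so 407.2 atm = 407.2 * 101325 = 41259540 Pa. 41259540 Pa = 41259540 N/m^2 ≈ 4.126e+07 N/m^2 (4 s.f.). Final answer: 4.126e+07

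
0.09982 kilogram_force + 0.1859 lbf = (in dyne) 1.806e+05. Check: 1 kilogram_force = 9.80665 N, so 0.09982 kilogram_force = 0.09982 * 9.80665 = 0.9788998 N. 1 lbf = 4.4482216 N, so 0.1859 lbf = 0.1859 * 4.4482216 = 0.8269244 N. Sum: 0.9788998 + 0.8269244 = 1.8058242 N. 1 dyne = 1e-05 N, so 1.8058242 N = 1.8058242 / 1e-05 = 180582.42 dyne ≈ 1.806e+05 dyne (4 s.f.).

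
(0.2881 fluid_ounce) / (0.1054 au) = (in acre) 1 fluid_ounce = 2.957353e-05 m^3, so 0.2881 fluid_ounce = 0.2881 * 2.957353e-05 = 8.5201339e-06 m^3. 1 au = 1.4959787e+11 m, so 0.1054 au = 0.1054 * 1.4959787e+11 = 1.5767616e+10 m. Combine: 8.5201339e-06 m^3 / 1.5767616e+10 m = 5.4035652e-16 m^2. 1 acre = 4046.8564 m^2, so 5.4035652e-16 m^2 = 5.4035652e-16 / 4046.8564 = 1.33525e-19 acre ≈ 1.335e-19 acre (4 s.f.). Final answer: 1.335e-19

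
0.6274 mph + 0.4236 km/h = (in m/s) 0.3981. Check: 1 mph = 0.44704 m/s, so 0.6274 mph = 0.6274 * 0.44704 = 0.2804729 m/s. 1 km/h = 0.27777778 m/s, so 0.4236 km/h = 0.4236 * 0.27777778 = 0.11766667 m/s. Sum: 0.2804729 + 0.11766667 = 0.39813956 m/s. Result: 0.39813956 m/s ≈ 0.3981 m/s (4 s.f.).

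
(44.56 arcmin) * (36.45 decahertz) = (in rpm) 45.12. Check: 1 arcmin = 0.00029088821 rad, so 44.56 arcmin = 44.56 * 0.00029088821 = 0.012961979 rad. 1 decahertz = 10 Hz, so 36.45 decahertz = 36.45 * 10 = 364.5 Hz. Combine: 0.012961979 rad * 364.5 Hz = 4.7246412 rad/s. 1 rpm = 0.10471976 rad/s, so 4.7246412 rad/s = 4.7246412 / 0.10471976 = 45.117 rpm ≈ 45.12 rpm (4 s.f.).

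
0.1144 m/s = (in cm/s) 11.44. Check: 1 cm/s = 0.01 m/s, so 0.1144 m/s = 0.1144 / 0.01 = 11.44 cm/s.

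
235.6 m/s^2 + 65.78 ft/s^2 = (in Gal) 235.6 m/s^2 is already in m/s^2. 1 ft/s^2 = 0.3048 m/s^2, so 65.78 ft/s^2 = 65.78 * 0.3048 = 20.049744 m/s^2. Sum: 235.6 + 20.049744 = 255.64974 m/s^2. 1 Gal = 0.01 m/s^2, so 255.64974 m/s^2 = 255.64974 / 0.01 = 25564.974 Gal ≈ 2.556e+04 Gal (4 s.f.). Final answer: 2.556e+04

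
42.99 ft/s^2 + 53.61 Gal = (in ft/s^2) 1 ft/s^2 = 0.3048 m/s^2, so 42.99 ft/s^2 = 42.99 * 0.3048 = 13.103352 m/s^2. 1 Gal = 0.01 m/s^2, so 53.61 Gal = 53.61 * 0.01 = 0.5361 m/s^2. Sum: 13.103352 + 0.5361 = 13.639452 m/s^2. 1 ft/s^2 = 0.3048 m/s^2, so 13.639452 m/s^2 = 13.639452 / 0.3048 = 44.748858 ft/s^2 ≈ 44.75 ft/s^2 (4 s.f.). Final answer: 44.75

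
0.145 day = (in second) 1.253e+04. Check: 1 day = 86400 s, so 0.145 day = 0.145 * 86400 = 12528 s. 12528 s = 12528 second ≈ 1.253e+04 second (4 s.f.).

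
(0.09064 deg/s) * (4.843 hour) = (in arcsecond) 5.689e+06. Check: 1 deg/s = 0.017453293 rad/s, so 0.09064 deg/s = 0.09064 * 0.017453293 = 0.0015819664 rad/s. 1 hour = 3600 s, so 4.843 hour = 4.843 * 3600 = 17434.8 s. Combine: 0.0015819664 rad/s * 17434.8 s = 27.581268 rad. 1 arcsecond = 4.8481368e-06 rad, so 27.581268 rad = 27.581268 / 4.8481368e-06 = 5689045 arcsecond ≈ 5.689e+06 arcsecond (4 s.f.).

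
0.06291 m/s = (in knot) 1 knot = 0.51444444 m/s, so 0.06291 m/s = 0.06291 / 0.51444444 = 0.12228726 knot ≈ 0.1223 knot (4 s.f.). Final answer: 0.1223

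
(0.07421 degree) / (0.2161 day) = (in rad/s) 1 degree = 0.017453293 rad, so 0.07421 degree = 0.07421 * 0.017453293 = 0.0012952088 rad. 1 day = 86400 s, so 0.2161 day = 0.2161 * 86400 = 18671.04 s. Combine: 0.0012952088 rad / 18671.04 s = 6.9369935e-08 rad/s. Result: 6.9369935e-08 rad/s ≈ 6.937e-08 rad/s (4 s.f.). Final answer: 6.937e-08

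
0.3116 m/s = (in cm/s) 1 cm/s = 0.01 m/s, so 0.3116 m/s = 0.3116 / 0.01 = 31.16 cm/s. Final answer: 31.16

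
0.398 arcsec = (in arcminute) 0.006633. Check: 1 arcsec = 4.8481368e-06 rad, so 0.398 arcsec = 0.398 * 4.8481368e-06 = 1.9295585e-06 rad. 1 arcminute = 0.00029088821 rad, so 1.9295585e-06 rad = 1.9295585e-06 / 0.00029088821 = 0.0066333333 arcminute ≈ 0.006633 arcminute (4 s.f.).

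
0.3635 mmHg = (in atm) 0.0004783. Check: 1 mmHg = 133.32237 Pa, so 0.3635 mmHg = 0.3635 * 133.32237 = 48.462681 Pa. 1 atm = 101325 Pa, so 48.462681 Pa = 48.462681 / 101325 = 0.00047828947 atm ≈ 0.0004783 atm (4 s.f.).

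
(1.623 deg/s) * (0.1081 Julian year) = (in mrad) 9.663e+07. Check: 1 deg/s = 0.017453293 rad/s, so 1.623 deg/s = 1.623 * 0.017453293 = 0.028326694 rad/s. 1 Julian year = 31557600 s, so 0.1081 Julian year = 0.1081 * 31557600 = 3411376.6 s. Combine: 0.028326694 rad/s * 3411376.6 s = 96633.019 rad. 1 mrad = 0.001 rad, so 96633.019 rad = 96633.019 / 0.001 = 96633019 mrad ≈ 9.663e+07 mrad (4 s.f.).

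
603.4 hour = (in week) 1 hour = 3600 s, so 603.4 hour = 603.4 * 3600 = 2172240 s. 1 week = 604800 s, so 2172240 s = 2172240 / 604800 = 3.5916667 week ≈ 3.592 week (4 s.f.). Final answer: 3.592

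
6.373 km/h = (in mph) 3.96. Check: 1 km/h = 0.27777778 m/s, so 6.373 km/h = 6.373 * 0.27777778 = 1.7702778 m/s. 1 mph = 0.44704 m/s, so 1.7702778 m/s = 1.7702778 / 0.44704 = 3.9599986 mph ≈ 3.96 mph (4 s.f.).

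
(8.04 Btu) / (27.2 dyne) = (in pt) 8.84e+10. Check: 1 Btu = 1055.0559 J, so 8.04 Btu = 8.04 * 1055.0559 = 8482.6491 J. 1 dyne = 1e-05 N, so 27.2 dyne = 27.2 * 1e-05 = 0.000272 N. Combine: 8482.6491 J / 0.000272 N = 31186210 m. 1 pt = 0.00035277778 m, so 31186210 m = 31186210 / 0.00035277778 = 8.8401854e+10 pt ≈ 8.84e+10 pt (4 s.f.).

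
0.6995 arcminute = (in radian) 1 arcminute = 0.00029088821 rad, so 0.6995 arcminute = 0.6995 * 0.00029088821 = 0.0002034763 rad. 0.0002034763 rad = 0.0002034763 radian ≈ 0.0002035 radian (4 s.f.). Final answer: 0.0002035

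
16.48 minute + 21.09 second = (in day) 1 minute = 60 s, so 16.48 minute = 16.48 * 60 = 988.8 s. 21.09 second = 21.09 s. Sum: 988.8 + 21.09 = 1009.89 s. 1 day = 86400 s, so 1009.89 s = 1009.89 / 86400 = 0.011688542 day ≈ 0.01169 day (4 s.f.). Final answer: 0.01169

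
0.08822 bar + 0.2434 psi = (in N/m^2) 1 bar = 100000 Pa, so 0.08822 bar = 0.08822 * 100000 = 8822 Pa. 1 psi = 6894.7573 Pa, so 0.2434 psi = 0.2434 * 6894.7573 = 1678.1839 Pa. Sum: 8822 + 1678.1839 = 10500.184 Pa. 10500.184 Pa = 10500.184 N/m^2 ≈ 1.05e+04 N/m^2 (4 s.f.). Final answer: 1.05e+04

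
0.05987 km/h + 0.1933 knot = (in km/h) 0.4179. Check: 1 km/h = 0.27777778 m/s, so 0.05987 km/h = 0.05987 * 0.27777778 = 0.016630556 m/s. 1 knot = 0.51444444 m/s, so 0.1933 knot = 0.1933 * 0.51444444 = 0.099442111 m/s. Sum: 0.016630556 + 0.099442111 = 0.11607267 m/s. 1 km/h = 0.27777778 m/s, so 0.11607267 m/s = 0.11607267 / 0.27777778 = 0.4178616 km/h ≈ 0.4179 km/h (4 s.f.).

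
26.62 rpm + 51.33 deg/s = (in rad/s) 3.684. Check: 1 rpm = 0.10471976 rad/s, so 26.62 rpm = 26.62 * 0.10471976 = 2.7876399 rad/s. 1 deg/s = 0.017453293 rad/s, so 51.33 deg/s = 51.33 * 0.017453293 = 0.89587751 rad/s. Sum: 2.7876399 + 0.89587751 = 3.6835174 rad/s. Result: 3.6835174 rad/s ≈ 3.684 rad/s (4 s.f.).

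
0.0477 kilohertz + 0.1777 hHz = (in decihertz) 1 kilohertz = 1000 Hz, so 0.0477 kilohertz = 0.0477 * 1000 = 47.7 Hz. 1 hHz = 100 Hz, so 0.1777 hHz = 0.1777 * 100 = 17.77 Hz. Sum: 47.7 + 17.77 = 65.47 Hz. 1 decihertz = 0.1 Hz, so 65.47 Hz = 65.47 / 0.1 = 654.7 decihertz. Final answer: 654.7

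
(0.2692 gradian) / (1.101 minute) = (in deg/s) 0.003668. Check: 1 gradian = 0.015707963 rad, so 0.2692 gradian = 0.2692 * 0.015707963 = 0.0042285837 rad. 1 minute = 60 s, so 1.101 minute = 1.101 * 60 = 66.06 s. Combine: 0.0042285837 rad / 66.06 s = 6.4011258e-05 rad/s. 1 deg/s = 0.017453293 rad/s, so 6.4011258e-05 rad/s = 6.4011258e-05 / 0.017453293 = 0.0036675749 deg/s ≈ 0.003668 deg/s (4 s.f.).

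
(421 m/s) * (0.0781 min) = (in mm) 1.973e+06. Check: 421 m/s is already in m/s. 1 min = 60 s, so 0.0781 min = 0.0781 * 60 = 4.686 s. Combine: 421 m/s * 4.686 s = 1972.806 m. 1 mm = 0.001 m, so 1972.806 m = 1972.806 / 0.001 = 1972806 mm ≈ 1.973e+06 mm (4 s.f.).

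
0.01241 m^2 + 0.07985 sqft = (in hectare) 1.983e-06. Check: 0.01241 m^2 is already in m^2. 1 sqft = 0.09290304 m^2, so 0.07985 sqft = 0.07985 * 0.09290304 = 0.0074183077 m^2. Sum: 0.01241 + 0.0074183077 = 0.019828308 m^2. 1 hectare = 10000 m^2, so 0.019828308 m^2 = 0.019828308 / 10000 = 1.9828308e-06 hectare ≈ 1.983e-06 hectare (4 s.f.).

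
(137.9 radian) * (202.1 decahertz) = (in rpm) 137.9 radian = 137.9 rad. 1 decahertz = 10 Hz, so 202.1 decahertz = 202.1 * 10 = 2021 Hz. Combine: 137.9 rad * 2021 Hz = 278695.9 rad/s. 1 rpm = 0.10471976 rad/s, so 278695.9 rad/s = 278695.9 / 0.10471976 = 2661349.8 rpm ≈ 2.661e+06 rpm (4 s.f.). Final answer: 2.661e+06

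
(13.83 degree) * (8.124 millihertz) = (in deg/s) 1 degree = 0.017453293 rad, so 13.83 degree = 13.83 * 0.017453293 = 0.24137904 rad. 1 millihertz = 0.001 Hz, so 8.124 millihertz = 8.124 * 0.001 = 0.008124 Hz. Combine: 0.24137904 rad * 0.008124 Hz = 0.0019609633 rad/s. 1 deg/s = 0.017453293 rad/s, so 0.0019609633 rad/s = 0.0019609633 / 0.017453293 = 0.11235492 deg/s ≈ 0.1124 deg/s (4 s.f.). Final answer: 0.1124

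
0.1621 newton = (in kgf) 0.1621 newton = 0.1621 N. 1 kgf = 9.80665 N, so 0.1621 N = 0.1621 / 9.80665 = 0.0165296 kgf ≈ 0.01653 kgf (4 s.f.). Final answer: 0.01653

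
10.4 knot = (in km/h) 19.26. Check: 1 knot = 0.51444444 m/s, so 10.4 knot = 10.4 * 0.51444444 = 5.3502222 m/s. 1 km/h = 0.27777778 m/s, so 5.3502222 m/s = 5.3502222 / 0.27777778 = 19.2608 km/h ≈ 19.26 km/h (4 s.f.).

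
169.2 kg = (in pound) 1 pound = 0.45359237 kg, so 169.2 kg = 169.2 / 0.45359237 = 373.02215 pound ≈ 373 pound (4 s.f.). Final answer: 373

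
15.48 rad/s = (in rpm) 1 rpm = 0.10471976 rad/s, so 15.48 rad/s = 15.48 / 0.10471976 = 147.82311 rpm ≈ 147.8 rpm (4 s.f.). Final answer: 147.8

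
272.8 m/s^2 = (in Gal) 2.728e+04. Check: 1 Gal = 0.01 m/s^2, so 272.8 m/s^2 = 272.8 / 0.01 = 27280 Gal ≈ 2.728e+04 Gal (4 s.f.).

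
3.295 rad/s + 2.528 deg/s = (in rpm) 3.295 rad/s is already in rad/s. 1 deg/s = 0.017453293 rad/s, so 2.528 deg/s = 2.528 * 0.017453293 = 0.044121923 rad/s. Sum: 3.295 + 0.044121923 = 3.3391219 rad/s. 1 rpm = 0.10471976 rad/s, so 3.3391219 rad/s = 3.3391219 / 0.10471976 = 31.886266 rpm ≈ 31.89 rpm (4 s.f.). Final answer: 31.89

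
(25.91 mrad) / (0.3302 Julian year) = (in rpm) 1 mrad = 0.001 rad, so 25.91 mrad = 25.91 * 0.001 = 0.02591 rad. 1 Julian year = 31557600 s, so 0.3302 Julian year = 0.3302 * 31557600 = 10420320 s. Combine: 0.02591 rad / 10420320 s = 2.4864881e-09 rad/s. 1 rpm = 0.10471976 rad/s, so 2.4864881e-09 rad/s = 2.4864881e-09 / 0.10471976 = 2.3744212e-08 rpm ≈ 2.374e-08 rpm (4 s.f.). Final answer: 2.374e-08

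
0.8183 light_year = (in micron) 1 light_year = 9.4607305e+15 m, so 0.8183 light_year = 0.8183 * 9.4607305e+15 = 7.7417157e+15 m. 1 micron = 1e-06 m, so 7.7417157e+15 m = 7.7417157e+15 / 1e-06 = 7.7417157e+21 micron ≈ 7.742e+21 micron (4 s.f.). Final answer: 7.742e+21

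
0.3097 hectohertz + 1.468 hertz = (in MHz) 1 hectohertz = 100 Hz, so 0.3097 hectohertz = 0.3097 * 100 = 30.97 Hz. 1.468 hertz = 1.468 Hz. Sum: 30.97 + 1.468 = 32.438 Hz. 1 MHz = 1000000 Hz, so 32.438 Hz = 32.438 / 1000000 = 3.2438e-05 MHz ≈ 3.244e-05 MHz (4 s.f.). Final answer: 3.244e-05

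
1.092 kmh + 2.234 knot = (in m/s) 1.453. Check: 1 kmh = 0.27777778 m/s, so 1.092 kmh = 1.092 * 0.27777778 = 0.30333333 m/s. 1 knot = 0.51444444 m/s, so 2.234 knot = 2.234 * 0.51444444 = 1.1492689 m/s. Sum: 0.30333333 + 1.1492689 = 1.4526022 m/s. Result: 1.4526022 m/s ≈ 1.453 m/s (4 s.f.).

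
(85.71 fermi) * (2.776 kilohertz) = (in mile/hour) 1 fermi = 1e-15 m, so 85.71 fermi = 85.71 * 1e-15 = 8.571e-14 m. 1 kilohertz = 1000 Hz, so 2.776 kilohertz = 2.776 * 1000 = 2776 Hz. Combine: 8.571e-14 m * 2776 Hz = 2.3793096e-10 m/s. 1 mile/hour = 0.44704 m/s, so 2.3793096e-10 m/s = 2.3793096e-10 / 0.44704 = 5.322364e-10 mile/hour ≈ 5.322e-10 mile/hour (4 s.f.). Final answer: 5.322e-10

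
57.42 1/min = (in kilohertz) 0.000957. Check: 1 1/min = 0.016666667 Hz, so 57.42 1/min = 57.42 * 0.016666667 = 0.957 Hz. 1 kilohertz = 1000 Hz, so 0.957 Hz = 0.957 / 1000 = 0.000957 kilohertz.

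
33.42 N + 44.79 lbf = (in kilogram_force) 23.72. Check: 33.42 N is already in N. 1 lbf = 4.4482216 N, so 44.79 lbf = 44.79 * 4.4482216 = 199.23585 N. Sum: 33.42 + 199.23585 = 232.65585 N. 1 kilogram_force = 9.80665 N, so 232.65585 N = 232.65585 / 9.80665 = 23.724294 kilogram_force ≈ 23.72 kilogram_force (4 s.f.).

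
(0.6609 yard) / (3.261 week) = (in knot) 1 yard = 0.9144 m, so 0.6609 yard = 0.6609 * 0.9144 = 0.60432696 m. 1 week = 604800 s, so 3.261 week = 3.261 * 604800 = 1972252.8 s. Combine: 0.60432696 m / 1972252.8 s = 3.0641455e-07 m/s. 1 knot = 0.51444444 m/s, so 3.0641455e-07 m/s = 3.0641455e-07 / 0.51444444 = 5.9562224e-07 knot ≈ 5.956e-07 knot (4 s.f.). Final answer: 5.956e-07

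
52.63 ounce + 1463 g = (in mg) 1 ounce = 0.028349523 kg, so 52.63 ounce = 52.63 * 0.028349523 = 1.4920354 kg. 1 g = 0.001 kg, so 1463 g = 1463 * 0.001 = 1.463 kg. Sum: 1.4920354 + 1.463 = 2.9550354 kg. 1 mg = 1e-06 kg, so 2.9550354 kg = 2.9550354 / 1e-06 = 2955035.4 mg ≈ 2.955e+06 mg (4 s.f.). Final answer: 2.955e+06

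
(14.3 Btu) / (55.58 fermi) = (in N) 1 Btu = 1055.0559 J, so 14.3 Btu = 14.3 * 1055.0559 = 15087.299 J. 1 fermi = 1e-15 m, so 55.58 fermi = 55.58 * 1e-15 = 5.558e-14 m. Combine: 15087.299 J / 5.558e-14 m = 2.7145194e+17 N. Result: 2.7145194e+17 N ≈ 2.715e+17 N (4 s.f.). Final answer: 2.715e+17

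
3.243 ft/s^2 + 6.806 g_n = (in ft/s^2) 1 ft/s^2 = 0.3048 m/s^2, so 3.243 ft/s^2 = 3.243 * 0.3048 = 0.9884664 m/s^2. 1 g_n = 9.80665 m/s^2, so 6.806 g_n = 6.806 * 9.80665 = 66.74406 m/s^2. Sum: 0.9884664 + 66.74406 = 67.732526 m/s^2. 1 ft/s^2 = 0.3048 m/s^2, so 67.732526 m/s^2 = 67.732526 / 0.3048 = 222.21957 ft/s^2 ≈ 222.2 ft/s^2 (4 s.f.). Final answer: 222.2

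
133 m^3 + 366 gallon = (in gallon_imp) 133 m^3 is already in m^3. 1 gallon = 0.0037854118 m^3, so 366 gallon = 366 * 0.0037854118 = 1.3854607 m^3. Sum: 133 + 1.3854607 = 134.38546 m^3. 1 gallon_imp = 0.00454609 m^3, so 134.38546 m^3 = 134.38546 / 0.00454609 = 29560.669 gallon_imp ≈ 2.956e+04 gallon_imp (4 s.f.). Final answer: 2.956e+04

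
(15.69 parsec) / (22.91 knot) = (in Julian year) 1 parsec = 3.0856776e+16 m, so 15.69 parsec = 15.69 * 3.0856776e+16 = 4.8414281e+17 m. 1 knot = 0.51444444 m/s, so 22.91 knot = 22.91 * 0.51444444 = 11.785922 m/s. Combine: 4.8414281e+17 m / 11.785922 m/s = 4.1078059e+16 s. 1 Julian year = 31557600 s, so 4.1078059e+16 s = 4.1078059e+16 / 31557600 = 1.3016852e+09 Julian year ≈ 1.302e+09 Julian year (4 s.f.). Final answer: 1.302e+09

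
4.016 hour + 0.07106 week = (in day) 0.6648. Check: 1 hour = 3600 s, so 4.016 hour = 4.016 * 3600 = 14457.6 s. 1 week = 604800 s, so 0.07106 week = 0.07106 * 604800 = 42977.088 s. Sum: 14457.6 + 42977.088 = 57434.688 s. 1 day = 86400 s, so 57434.688 s = 57434.688 / 86400 = 0.66475333 day ≈ 0.6648 day (4 s.f.).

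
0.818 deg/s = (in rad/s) 1 deg/s = 0.017453293 rad/s, so 0.818 deg/s = 0.818 * 0.017453293 = 0.014276793 rad/s. Result: 0.014276793 rad/s ≈ 0.01428 rad/s (4 s.f.). Final answer: 0.01428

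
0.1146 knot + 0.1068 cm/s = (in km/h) 1 knot = 0.51444444 m/s, so 0.1146 knot = 0.1146 * 0.51444444 = 0.058955333 m/s. 1 cm/s = 0.01 m/s, so 0.1068 cm/s = 0.1068 * 0.01 = 0.001068 m/s. Sum: 0.058955333 + 0.001068 = 0.060023333 m/s. 1 km/h = 0.27777778 m/s, so 0.060023333 m/s = 0.060023333 / 0.27777778 = 0.216084 km/h ≈ 0.2161 km/h (4 s.f.). Final answer: 0.2161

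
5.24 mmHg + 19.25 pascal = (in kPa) 0.7179. Check: 1 mmHg = 133.32237 Pa, so 5.24 mmHg = 5.24 * 133.32237 = 698.60921 Pa. 19.25 pascal = 19.25 Pa. Sum: 698.60921 + 19.25 = 717.85921 Pa. 1 kPa = 1000 Pa, so 717.85921 Pa = 717.85921 / 1000 = 0.71785921 kPa ≈ 0.7179 kPa (4 s.f.).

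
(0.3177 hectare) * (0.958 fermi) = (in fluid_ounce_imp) 1 hectare = 10000 m^2, so 0.3177 hectare = 0.3177 * 10000 = 3177 m^2. 1 fermi = 1e-15 m, so 0.958 fermi = 0.958 * 1e-15 = 9.58e-16 m. Combine: 3177 m^2 * 9.58e-16 m = 3.043566e-12 m^3. 1 fluid_ounce_imp = 2.8413063e-05 m^3, so 3.043566e-12 m^3 = 3.043566e-12 / 2.8413063e-05 = 1.0711855e-07 fluid_ounce_imp ≈ 1.071e-07 fluid_ounce_imp (4 s.f.). Final answer: 1.071e-07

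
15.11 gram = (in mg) 1 gram = 0.001 kg, so 15.11 gram = 15.11 * 0.001 = 0.01511 kg. 1 mg = 1e-06 kg, so 0.01511 kg = 0.01511 / 1e-06 = 15110 mg ≈ 1.511e+04 mg (4 s.f.). Final answer: 1.511e+04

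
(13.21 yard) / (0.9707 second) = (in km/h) 44.8. Check: 1 yard = 0.9144 m, so 13.21 yard = 13.21 * 0.9144 = 12.079224 m. 0.9707 second = 0.9707 s. Combine: 12.079224 m / 0.9707 s = 12.443828 m/s. 1 km/h = 0.27777778 m/s, so 12.443828 m/s = 12.443828 / 0.27777778 = 44.797781 km/h ≈ 44.8 km/h (4 s.f.).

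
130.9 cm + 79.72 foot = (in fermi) 2.561e+16. Check: 1 cm = 0.01 m, so 130.9 cm = 130.9 * 0.01 = 1.309 m. 1 foot = 0.3048 m, so 79.72 foot = 79.72 * 0.3048 = 24.298656 m. Sum: 1.309 + 24.298656 = 25.607656 m. 1 fermi = 1e-15 m, so 25.607656 m = 25.607656 / 1e-15 = 2.5607656e+16 fermi ≈ 2.561e+16 fermi (4 s.f.).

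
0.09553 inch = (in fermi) 1 inch = 0.0254 m, so 0.09553 inch = 0.09553 * 0.0254 = 0.002426462 m. 1 fermi = 1e-15 m, so 0.002426462 m = 0.002426462 / 1e-15 = 2.426462e+12 fermi ≈ 2.426e+12 fermi (4 s.f.). Final answer: 2.426e+12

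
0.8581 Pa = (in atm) 8.469e-06. Check: 1 atm = 101325 Pa, so 0.8581 Pa = 0.8581 / 101325 = 8.4687886e-06 atm ≈ 8.469e-06 atm (4 s.f.).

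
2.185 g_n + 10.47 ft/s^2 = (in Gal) 1 g_n = 9.80665 m/s^2, so 2.185 g_n = 2.185 * 9.80665 = 21.42753 m/s^2. 1 ft/s^2 = 0.3048 m/s^2, so 10.47 ft/s^2 = 10.47 * 0.3048 = 3.191256 m/s^2. Sum: 21.42753 + 3.191256 = 24.618786 m/s^2. 1 Gal = 0.01 m/s^2, so 24.618786 m/s^2 = 24.618786 / 0.01 = 2461.8786 Gal ≈ 2462 Gal (4 s.f.). Final answer: 2462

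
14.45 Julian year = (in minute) 7.6e+06. Check: 1 Julian year = 31557600 s, so 14.45 Julian year = 14.45 * 31557600 = 4.5600732e+08 s. 1 minute = 60 s, so 4.5600732e+08 s = 4.5600732e+08 / 60 = 7600122 minute ≈ 7.6e+06 minute (4 s.f.).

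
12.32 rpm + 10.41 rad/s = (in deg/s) 1 rpm = 0.10471976 rad/s, so 12.32 rpm = 12.32 * 0.10471976 = 1.2901474 rad/s. 10.41 rad/s is already in rad/s. Sum: 1.2901474 + 10.41 = 11.700147 rad/s. 1 deg/s = 0.017453293 rad/s, so 11.700147 rad/s = 11.700147 / 0.017453293 = 670.36906 deg/s ≈ 670.4 deg/s (4 s.f.). Final answer: 670.4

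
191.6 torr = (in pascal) 2.554e+04. Check: 1 torr = 133.32237 Pa, so 191.6 torr = 191.6 * 133.32237 = 25544.566 Pa. 25544.566 Pa = 25544.566 pascal ≈ 2.554e+04 pascal (4 s.f.).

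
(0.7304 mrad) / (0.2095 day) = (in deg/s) 1 mrad = 0.001 rad, so 0.7304 mrad = 0.7304 * 0.001 = 0.0007304 rad. 1 day = 86400 s, so 0.2095 day = 0.2095 * 86400 = 18100.8 s. Combine: 0.0007304 rad / 18100.8 s = 4.0351808e-08 rad/s. 1 deg/s = 0.017453293 rad/s, so 4.0351808e-08 rad/s = 4.0351808e-08 / 0.017453293 = 2.3119883e-06 deg/s ≈ 2.312e-06 deg/s (4 s.f.). Final answer: 2.312e-06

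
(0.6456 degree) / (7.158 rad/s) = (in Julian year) 1 degree = 0.017453293 rad, so 0.6456 degree = 0.6456 * 0.017453293 = 0.011267846 rad. 7.158 rad/s is already in rad/s. Combine: 0.011267846 rad / 7.158 rad/s = 0.0015741612 s. 1 Julian year = 31557600 s, so 0.0015741612 s = 0.0015741612 / 31557600 = 4.9882157e-11 Julian year ≈ 4.988e-11 Julian year (4 s.f.). Final answer: 4.988e-11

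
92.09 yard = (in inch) 1 yard = 0.9144 m, so 92.09 yard = 92.09 * 0.9144 = 84.207096 m. 1 inch = 0.0254 m, so 84.207096 m = 84.207096 / 0.0254 = 3315.24 inch ≈ 3315 inch (4 s.f.). Final answer: 3315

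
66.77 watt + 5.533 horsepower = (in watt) 66.77 watt = 66.77 W. 1 horsepower = 745.69987 W, so 5.533 horsepower = 5.533 * 745.69987 = 4125.9574 W. Sum: 66.77 + 4125.9574 = 4192.7274 W. 4192.7274 W = 4192.7274 watt ≈ 4193 watt (4 s.f.). Final answer: 4193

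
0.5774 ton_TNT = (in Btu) 2.29e+06. Check: 1 ton_TNT = 4.184e+09 J, so 0.5774 ton_TNT = 0.5774 * 4.184e+09 = 2.4158416e+09 J. 1 Btu = 1055.0559 J, so 2.4158416e+09 J = 2.4158416e+09 / 1055.0559 = 2289776 Btu ≈ 2.29e+06 Btu (4 s.f.).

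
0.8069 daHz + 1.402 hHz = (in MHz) 1 daHz = 10 Hz, so 0.8069 daHz = 0.8069 * 10 = 8.069 Hz. 1 hHz = 100 Hz, so 1.402 hHz = 1.402 * 100 = 140.2 Hz. Sum: 8.069 + 140.2 = 148.269 Hz. 1 MHz = 1000000 Hz, so 148.269 Hz = 148.269 / 1000000 = 0.000148269 MHz ≈ 0.0001483 MHz (4 s.f.). Final answer: 0.0001483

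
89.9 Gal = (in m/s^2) 1 Gal = 0.01 m/s^2, so 89.9 Gal = 89.9 * 0.01 = 0.899 m/s^2. Result: 0.899 m/s^2. Final answer: 0.899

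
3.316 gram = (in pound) 0.007311. Check: 1 gram = 0.001 kg, so 3.316 gram = 3.316 * 0.001 = 0.003316 kg. 1 pound = 0.45359237 kg, so 0.003316 kg = 0.003316 / 0.45359237 = 0.0073105286 pound ≈ 0.007311 pound (4 s.f.).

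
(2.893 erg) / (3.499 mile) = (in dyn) 1 erg = 1e-07 J, so 2.893 erg = 2.893 * 1e-07 = 2.893e-07 J. 1 mile = 1609.344 m, so 3.499 mile = 3.499 * 1609.344 = 5631.0947 m. Combine: 2.893e-07 J / 5631.0947 m = 5.1375446e-11 N. 1 dyn = 1e-05 N, so 5.1375446e-11 N = 5.1375446e-11 / 1e-05 = 5.1375446e-06 dyn ≈ 5.138e-06 dyn (4 s.f.). Final answer: 5.138e-06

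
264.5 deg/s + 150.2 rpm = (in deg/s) 1166. Check: 1 deg/s = 0.017453293 rad/s, so 264.5 deg/s = 264.5 * 0.017453293 = 4.6163959 rad/s. 1 rpm = 0.10471976 rad/s, so 150.2 rpm = 150.2 * 0.10471976 = 15.728907 rad/s. Sum: 4.6163959 + 15.728907 = 20.345303 rad/s. 1 deg/s = 0.017453293 rad/s, so 20.345303 rad/s = 20.345303 / 0.017453293 = 1165.7 deg/s ≈ 1166 deg/s (4 s.f.).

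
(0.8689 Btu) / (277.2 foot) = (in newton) 1 Btu = 1055.0559 J, so 0.8689 Btu = 0.8689 * 1055.0559 = 916.73803 J. 1 foot = 0.3048 m, so 277.2 foot = 277.2 * 0.3048 = 84.49056 m. Combine: 916.73803 J / 84.49056 m = 10.850183 N. 10.850183 N = 10.850183 newton ≈ 10.85 newton (4 s.f.). Final answer: 10.85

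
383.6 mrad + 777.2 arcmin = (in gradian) 38.81. Check: 1 mrad = 0.001 rad, so 383.6 mrad = 383.6 * 0.001 = 0.3836 rad. 1 arcmin = 0.00029088821 rad, so 777.2 arcmin = 777.2 * 0.00029088821 = 0.22607832 rad. Sum: 0.3836 + 0.22607832 = 0.60967832 rad. 1 gradian = 0.015707963 rad, so 0.60967832 rad = 0.60967832 / 0.015707963 = 38.813327 gradian ≈ 38.81 gradian (4 s.f.).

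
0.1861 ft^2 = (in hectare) 1.729e-06. Check: 1 ft^2 = 0.09290304 m^2, so 0.1861 ft^2 = 0.1861 * 0.09290304 = 0.017289256 m^2. 1 hectare = 10000 m^2, so 0.017289256 m^2 = 0.017289256 / 10000 = 1.7289256e-06 hectare ≈ 1.729e-06 hectare (4 s.f.).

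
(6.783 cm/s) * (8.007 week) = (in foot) 1 cm/s = 0.01 m/s, so 6.783 cm/s = 6.783 * 0.01 = 0.06783 m/s. 1 week = 604800 s, so 8.007 week = 8.007 * 604800 = 4842633.6 s. Combine: 0.06783 m/s * 4842633.6 s = 328475.84 m. 1 foot = 0.3048 m, so 328475.84 m = 328475.84 / 0.3048 = 1077676.6 foot ≈ 1.078e+06 foot (4 s.f.). Final answer: 1.078e+06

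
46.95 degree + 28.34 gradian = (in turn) 1 degree = 0.017453293 rad, so 46.95 degree = 46.95 * 0.017453293 = 0.81943208 rad. 1 gradian = 0.015707963 rad, so 28.34 gradian = 28.34 * 0.015707963 = 0.44516368 rad. Sum: 0.81943208 + 0.44516368 = 1.2645958 rad. 1 turn = 6.2831853 rad, so 1.2645958 rad = 1.2645958 / 6.2831853 = 0.20126667 turn ≈ 0.2013 turn (4 s.f.). Final answer: 0.2013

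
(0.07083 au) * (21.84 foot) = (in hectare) 7.054e+06. Check: 1 au = 1.4959787e+11 m, so 0.07083 au = 0.07083 * 1.4959787e+11 = 1.0596017e+10 m. 1 foot = 0.3048 m, so 21.84 foot = 21.84 * 0.3048 = 6.656832 m. Combine: 1.0596017e+10 m * 6.656832 m = 7.0535906e+10 m^2. 1 hectare = 10000 m^2, so 7.0535906e+10 m^2 = 7.0535906e+10 / 10000 = 7053590.6 hectare ≈ 7.054e+06 hectare (4 s.f.).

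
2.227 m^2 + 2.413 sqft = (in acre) 0.0006057. Check: 2.227 m^2 is already in m^2. 1 sqft = 0.09290304 m^2, so 2.413 sqft = 2.413 * 0.09290304 = 0.22417504 m^2. Sum: 2.227 + 0.22417504 = 2.451175 m^2. 1 acre = 4046.8564 m^2, so 2.451175 m^2 = 2.451175 / 4046.8564 = 0.00060569854 acre ≈ 0.0006057 acre (4 s.f.).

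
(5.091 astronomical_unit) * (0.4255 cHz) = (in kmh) 1.167e+10. Check: 1 astronomical_unit = 1.4959787e+11 m, so 5.091 astronomical_unit = 5.091 * 1.4959787e+11 = 7.6160276e+11 m. 1 cHz = 0.01 Hz, so 0.4255 cHz = 0.4255 * 0.01 = 0.004255 Hz. Combine: 7.6160276e+11 m * 0.004255 Hz = 3.2406197e+09 m/s. 1 kmh = 0.27777778 m/s, so 3.2406197e+09 m/s = 3.2406197e+09 / 0.27777778 = 1.1666231e+10 kmh ≈ 1.167e+10 kmh (4 s.f.).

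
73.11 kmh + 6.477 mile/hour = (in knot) 1 kmh = 0.27777778 m/s, so 73.11 kmh = 73.11 * 0.27777778 = 20.308333 m/s. 1 mile/hour = 0.44704 m/s, so 6.477 mile/hour = 6.477 * 0.44704 = 2.8954781 m/s. Sum: 20.308333 + 2.8954781 = 23.203811 m/s. 1 knot = 0.51444444 m/s, so 23.203811 m/s = 23.203811 / 0.51444444 = 45.104601 knot ≈ 45.1 knot (4 s.f.). Final answer: 45.1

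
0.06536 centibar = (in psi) 1 centibar = 1000 Pa, so 0.06536 centibar = 0.06536 * 1000 = 65.36 Pa. 1 psi = 6894.7573 Pa, so 65.36 Pa = 65.36 / 6894.7573 = 0.0094796665 psi ≈ 0.00948 psi (4 s.f.). Final answer: 0.00948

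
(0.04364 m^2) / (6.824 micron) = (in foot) 2.098e+04. Check: 0.04364 m^2 is already in m^2. 1 micron = 1e-06 m, so 6.824 micron = 6.824 * 1e-06 = 6.824e-06 m. Combine: 0.04364 m^2 / 6.824e-06 m = 6395.0762 m. 1 foot = 0.3048 m, so 6395.0762 m = 6395.0762 / 0.3048 = 20981.221 foot ≈ 2.098e+04 foot (4 s.f.).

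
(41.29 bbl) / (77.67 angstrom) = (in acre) 1 bbl = 0.15898729 m^3, so 41.29 bbl = 41.29 * 0.15898729 = 6.5645854 m^3. 1 angstrom = 1e-10 m, so 77.67 angstrom = 77.67 * 1e-10 = 7.767e-09 m. Combine: 6.5645854 m^3 / 7.767e-09 m = 8.4518931e+08 m^2. 1 acre = 4046.8564 m^2, so 8.4518931e+08 m^2 = 8.4518931e+08 / 4046.8564 = 208850.83 acre ≈ 2.089e+05 acre (4 s.f.). Final answer: 2.089e+05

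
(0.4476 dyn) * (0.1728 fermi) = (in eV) 0.004828. Check: 1 dyn = 1e-05 N, so 0.4476 dyn = 0.4476 * 1e-05 = 4.476e-06 N. 1 fermi = 1e-15 m, so 0.1728 fermi = 0.1728 * 1e-15 = 1.728e-16 m. Combine: 4.476e-06 N * 1.728e-16 m = 7.734528e-22 J. 1 eV = 1.6021766e-19 J, so 7.734528e-22 J = 7.734528e-22 / 1.6021766e-19 = 0.0048275127 eV ≈ 0.004828 eV (4 s.f.).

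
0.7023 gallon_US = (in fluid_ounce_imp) 93.57. Check: 1 gallon_US = 0.0037854118 m^3, so 0.7023 gallon_US = 0.7023 * 0.0037854118 = 0.0026584947 m^3. 1 fluid_ounce_imp = 2.8413063e-05 m^3, so 0.0026584947 m^3 = 0.0026584947 / 2.8413063e-05 = 93.565933 fluid_ounce_imp ≈ 93.57 fluid_ounce_imp (4 s.f.).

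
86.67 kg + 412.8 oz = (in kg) 86.67 kg is already in kg. 1 oz = 0.028349523 kg, so 412.8 oz = 412.8 * 0.028349523 = 11.702683 kg. Sum: 86.67 + 11.702683 = 98.372683 kg. Result: 98.372683 kg ≈ 98.37 kg (4 s.f.). Final answer: 98.37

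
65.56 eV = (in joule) 1.05e-17. Check: 1 eV = 1.6021766e-19 J, so 65.56 eV = 65.56 * 1.6021766e-19 = 1.050387e-17 J. 1.050387e-17 J = 1.050387e-17 joule ≈ 1.05e-17 joule (4 s.f.).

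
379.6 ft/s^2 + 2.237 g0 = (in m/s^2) 137.6. Check: 1 ft/s^2 = 0.3048 m/s^2, so 379.6 ft/s^2 = 379.6 * 0.3048 = 115.70208 m/s^2. 1 g0 = 9.80665 m/s^2, so 2.237 g0 = 2.237 * 9.80665 = 21.937476 m/s^2. Sum: 115.70208 + 21.937476 = 137.63956 m/s^2. Result: 137.63956 m/s^2 ≈ 137.6 m/s^2 (4 s.f.).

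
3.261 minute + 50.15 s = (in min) 4.097. Check: 1 minute = 60 s, so 3.261 minute = 3.261 * 60 = 195.66 s. 50.15 s is already in s. Sum: 195.66 + 50.15 = 245.81 s. 1 min = 60 s, so 245.81 s = 245.81 / 60 = 4.0968333 min ≈ 4.097 min (4 s.f.).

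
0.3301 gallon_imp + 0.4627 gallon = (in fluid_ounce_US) 1 gallon_imp = 0.00454609 m^3, so 0.3301 gallon_imp = 0.3301 * 0.00454609 = 0.0015006643 m^3. 1 gallon = 0.0037854118 m^3, so 0.4627 gallon = 0.4627 * 0.0037854118 = 0.00175151 m^3. Sum: 0.0015006643 + 0.00175151 = 0.0032521743 m^3. 1 fluid_ounce_US = 2.957353e-05 m^3, so 0.0032521743 m^3 = 0.0032521743 / 2.957353e-05 = 109.9691 fluid_ounce_US ≈ 110 fluid_ounce_US (4 s.f.). Final answer: 110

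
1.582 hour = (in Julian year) 0.0001805. Check: 1 hour = 3600 s, so 1.582 hour = 1.582 * 3600 = 5695.2 s. 1 Julian year = 31557600 s, so 5695.2 s = 5695.2 / 31557600 = 0.00018047 Julian year ≈ 0.0001805 Julian year (4 s.f.).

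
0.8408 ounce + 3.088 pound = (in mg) 1 ounce = 0.028349523 kg, so 0.8408 ounce = 0.8408 * 0.028349523 = 0.023836279 kg. 1 pound = 0.45359237 kg, so 3.088 pound = 3.088 * 0.45359237 = 1.4006932 kg. Sum: 0.023836279 + 1.4006932 = 1.4245295 kg. 1 mg = 1e-06 kg, so 1.4245295 kg = 1.4245295 / 1e-06 = 1424529.5 mg ≈ 1.425e+06 mg (4 s.f.). Final answer: 1.425e+06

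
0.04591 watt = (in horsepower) 6.157e-05. Check: 0.04591 watt = 0.04591 W. 1 horsepower = 745.69987 W, so 0.04591 W = 0.04591 / 745.69987 = 6.1566324e-05 horsepower ≈ 6.157e-05 horsepower (4 s.f.).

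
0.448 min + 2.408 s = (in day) 1 min = 60 s, so 0.448 min = 0.448 * 60 = 26.88 s. 2.408 s is already in s. Sum: 26.88 + 2.408 = 29.288 s. 1 day = 86400 s, so 29.288 s = 29.288 / 86400 = 0.00033898148 day ≈ 0.000339 day (4 s.f.). Final answer: 0.000339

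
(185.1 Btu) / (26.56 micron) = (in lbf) 1.653e+09. Check: 1 Btu = 1055.0559 J, so 185.1 Btu = 185.1 * 1055.0559 = 195290.84 J. 1 micron = 1e-06 m, so 26.56 micron = 26.56 * 1e-06 = 2.656e-05 m. Combine: 195290.84 J / 2.656e-05 m = 7.3528177e+09 N. 1 lbf = 4.4482216 N, so 7.3528177e+09 N = 7.3528177e+09 / 4.4482216 = 1.6529792e+09 lbf ≈ 1.653e+09 lbf (4 s.f.).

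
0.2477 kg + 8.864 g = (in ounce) 0.2477 kg is already in kg. 1 g = 0.001 kg, so 8.864 g = 8.864 * 0.001 = 0.008864 kg. Sum: 0.2477 + 0.008864 = 0.256564 kg. 1 ounce = 0.028349523 kg, so 0.256564 kg = 0.256564 / 0.028349523 = 9.0500288 ounce ≈ 9.05 ounce (4 s.f.). Final answer: 9.05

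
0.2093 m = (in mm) 209.3. Check: 1 mm = 0.001 m, so 0.2093 m = 0.2093 / 0.001 = 209.3 mm.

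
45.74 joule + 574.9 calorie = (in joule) 45.74 joule = 45.74 J. 1 calorie = 4.184 J, so 574.9 calorie = 574.9 * 4.184 = 2405.3816 J. Sum: 45.74 + 2405.3816 = 2451.1216 J. 2451.1216 J = 2451.1216 joule ≈ 2451 joule (4 s.f.). Final answer: 2451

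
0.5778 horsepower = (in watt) 1 horsepower = 745.69987 W, so 0.5778 horsepower = 0.5778 * 745.69987 = 430.86539 W. 430.86539 W = 430.86539 watt ≈ 430.9 watt (4 s.f.). Final answer: 430.9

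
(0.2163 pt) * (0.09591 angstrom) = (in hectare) 1 pt = 0.00035277778 m, so 0.2163 pt = 0.2163 * 0.00035277778 = 7.6305833e-05 m. 1 angstrom = 1e-10 m, so 0.09591 angstrom = 0.09591 * 1e-10 = 9.591e-12 m. Combine: 7.6305833e-05 m * 9.591e-12 m = 7.3184925e-16 m^2. 1 hectare = 10000 m^2, so 7.3184925e-16 m^2 = 7.3184925e-16 / 10000 = 7.3184925e-20 hectare ≈ 7.318e-20 hectare (4 s.f.). Final answer: 7.318e-20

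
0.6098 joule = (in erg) 0.6098 joule = 0.6098 J. 1 erg = 1e-07 J, so 0.6098 J = 0.6098 / 1e-07 = 6098000 erg ≈ 6.098e+06 erg (4 s.f.). Final answer: 6.098e+06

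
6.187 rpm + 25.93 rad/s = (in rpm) 253.8. Check: 1 rpm = 0.10471976 rad/s, so 6.187 rpm = 6.187 * 0.10471976 = 0.64790112 rad/s. 25.93 rad/s is already in rad/s. Sum: 0.64790112 + 25.93 = 26.577901 rad/s. 1 rpm = 0.10471976 rad/s, so 26.577901 rad/s = 26.577901 / 0.10471976 = 253.80026 rpm ≈ 253.8 rpm (4 s.f.).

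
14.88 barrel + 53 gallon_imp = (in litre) 1 barrel = 0.15898729 m^3, so 14.88 barrel = 14.88 * 0.15898729 = 2.3657309 m^3. 1 gallon_imp = 0.00454609 m^3, so 53 gallon_imp = 53 * 0.00454609 = 0.24094277 m^3. Sum: 2.3657309 + 0.24094277 = 2.6066737 m^3. 1 litre = 0.001 m^3, so 2.6066737 m^3 = 2.6066737 / 0.001 = 2606.6737 litre ≈ 2607 litre (4 s.f.). Final answer: 2607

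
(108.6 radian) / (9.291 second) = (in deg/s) 669.7. Check: 108.6 radian = 108.6 rad. 9.291 second = 9.291 s. Combine: 108.6 rad / 9.291 s = 11.688731 rad/s. 1 deg/s = 0.017453293 rad/s, so 11.688731 rad/s = 11.688731 / 0.017453293 = 669.71496 deg/s ≈ 669.7 deg/s (4 s.f.).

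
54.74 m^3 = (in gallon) 1 gallon = 0.0037854118 m^3, so 54.74 m^3 = 54.74 / 0.0037854118 = 14460.778 gallon ≈ 1.446e+04 gallon (4 s.f.). Final answer: 1.446e+04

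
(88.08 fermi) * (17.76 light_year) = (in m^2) 1 fermi = 1e-15 m, so 88.08 fermi = 88.08 * 1e-15 = 8.808e-14 m. 1 light_year = 9.4607305e+15 m, so 17.76 light_year = 17.76 * 9.4607305e+15 = 1.6802257e+17 m. Combine: 8.808e-14 m * 1.6802257e+17 m = 14799.428 m^2. Result: 14799.428 m^2 ≈ 1.48e+04 m^2 (4 s.f.). Final answer: 1.48e+04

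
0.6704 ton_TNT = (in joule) 1 ton_TNT = 4.184e+09 J, so 0.6704 ton_TNT = 0.6704 * 4.184e+09 = 2.8049536e+09 J. 2.8049536e+09 J = 2.8049536e+09 joule ≈ 2.805e+09 joule (4 s.f.). Final answer: 2.805e+09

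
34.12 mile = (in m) 1 mile = 1609.344 m, so 34.12 mile = 34.12 * 1609.344 = 54910.817 m. Result: 54910.817 m ≈ 5.491e+04 m (4 s.f.). Final answer: 5.491e+04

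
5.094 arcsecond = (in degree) 1 arcsecond = 4.8481368e-06 rad, so 5.094 arcsecond = 5.094 * 4.8481368e-06 = 2.4696409e-05 rad. 1 degree = 0.017453293 rad, so 2.4696409e-05 rad = 2.4696409e-05 / 0.017453293 = 0.001415 degree. Final answer: 0.001415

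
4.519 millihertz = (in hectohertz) 1 millihertz = 0.001 Hz, so 4.519 millihertz = 4.519 * 0.001 = 0.004519 Hz. 1 hectohertz = 100 Hz, so 0.004519 Hz = 0.004519 / 100 = 4.519e-05 hectohertz. Final answer: 4.519e-05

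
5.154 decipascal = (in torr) 0.003866. Check: 1 decipascal = 0.1 Pa, so 5.154 decipascal = 5.154 * 0.1 = 0.5154 Pa. 1 torr = 133.32237 Pa, so 0.5154 Pa = 0.5154 / 133.32237 = 0.0038658179 torr ≈ 0.003866 torr (4 s.f.).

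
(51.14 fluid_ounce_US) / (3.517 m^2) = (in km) 1 fluid_ounce_US = 2.957353e-05 m^3, so 51.14 fluid_ounce_US = 51.14 * 2.957353e-05 = 0.0015123903 m^3. 3.517 m^2 is already in m^2. Combine: 0.0015123903 m^3 / 3.517 m^2 = 0.00043002283 m. 1 km = 1000 m, so 0.00043002283 m = 0.00043002283 / 1000 = 4.3002283e-07 km ≈ 4.3e-07 km (4 s.f.). Final answer: 4.3e-07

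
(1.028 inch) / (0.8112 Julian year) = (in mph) 2.282e-09. Check: 1 inch = 0.0254 m, so 1.028 inch = 1.028 * 0.0254 = 0.0261112 m. 1 Julian year = 31557600 s, so 0.8112 Julian year = 0.8112 * 31557600 = 25599525 s. Combine: 0.0261112 m / 25599525 s = 1.0199877e-09 m/s. 1 mph = 0.44704 m/s, so 1.0199877e-09 m/s = 1.0199877e-09 / 0.44704 = 2.2816474e-09 mph ≈ 2.282e-09 mph (4 s.f.).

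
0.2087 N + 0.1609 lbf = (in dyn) 9.244e+04. Check: 0.2087 N is already in N. 1 lbf = 4.4482216 N, so 0.1609 lbf = 0.1609 * 4.4482216 = 0.71571886 N. Sum: 0.2087 + 0.71571886 = 0.92441886 N. 1 dyn = 1e-05 N, so 0.92441886 N = 0.92441886 / 1e-05 = 92441.886 dyn ≈ 9.244e+04 dyn (4 s.f.).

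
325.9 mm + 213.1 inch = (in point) 1 mm = 0.001 m, so 325.9 mm = 325.9 * 0.001 = 0.3259 m. 1 inch = 0.0254 m, so 213.1 inch = 213.1 * 0.0254 = 5.41274 m. Sum: 0.3259 + 5.41274 = 5.73864 m. 1 point = 0.00035277778 m, so 5.73864 m = 5.73864 / 0.00035277778 = 16267.011 point ≈ 1.627e+04 point (4 s.f.). Final answer: 1.627e+04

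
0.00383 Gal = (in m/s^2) 1 Gal = 0.01 m/s^2, so 0.00383 Gal = 0.00383 * 0.01 = 3.83e-05 m/s^2. Result: 3.83e-05 m/s^2. Final answer: 3.83e-05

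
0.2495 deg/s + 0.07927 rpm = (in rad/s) 1 deg/s = 0.017453293 rad/s, so 0.2495 deg/s = 0.2495 * 0.017453293 = 0.0043545965 rad/s. 1 rpm = 0.10471976 rad/s, so 0.07927 rpm = 0.07927 * 0.10471976 = 0.008301135 rad/s. Sum: 0.0043545965 + 0.008301135 = 0.012655731 rad/s. Result: 0.012655731 rad/s ≈ 0.01266 rad/s (4 s.f.). Final answer: 0.01266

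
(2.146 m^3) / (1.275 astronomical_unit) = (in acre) 2.78e-15. Check: 2.146 m^3 is already in m^3. 1 astronomical_unit = 1.4959787e+11 m, so 1.275 astronomical_unit = 1.275 * 1.4959787e+11 = 1.9073729e+11 m. Combine: 2.146 m^3 / 1.9073729e+11 m = 1.1251078e-11 m^2. 1 acre = 4046.8564 m^2, so 1.1251078e-11 m^2 = 1.1251078e-11 / 4046.8564 = 2.7802018e-15 acre ≈ 2.78e-15 acre (4 s.f.).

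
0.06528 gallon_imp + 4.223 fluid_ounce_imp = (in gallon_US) 0.1101. Check: 1 gallon_imp = 0.00454609 m^3, so 0.06528 gallon_imp = 0.06528 * 0.00454609 = 0.00029676876 m^3. 1 fluid_ounce_imp = 2.8413063e-05 m^3, so 4.223 fluid_ounce_imp = 4.223 * 2.8413063e-05 = 0.00011998836 m^3. Sum: 0.00029676876 + 0.00011998836 = 0.00041675712 m^3. 1 gallon_US = 0.0037854118 m^3, so 0.00041675712 m^3 = 0.00041675712 / 0.0037854118 = 0.11009558 gallon_US ≈ 0.1101 gallon_US (4 s.f.).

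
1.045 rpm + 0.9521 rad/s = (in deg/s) 1 rpm = 0.10471976 rad/s, so 1.045 rpm = 1.045 * 0.10471976 = 0.10943214 rad/s. 0.9521 rad/s is already in rad/s. Sum: 0.10943214 + 0.9521 = 1.0615321 rad/s. 1 deg/s = 0.017453293 rad/s, so 1.0615321 rad/s = 1.0615321 / 0.017453293 = 60.821312 deg/s ≈ 60.82 deg/s (4 s.f.). Final answer: 60.82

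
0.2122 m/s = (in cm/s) 21.22. Check: 1 cm/s = 0.01 m/s, so 0.2122 m/s = 0.2122 / 0.01 = 21.22 cm/s.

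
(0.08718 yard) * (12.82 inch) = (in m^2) 0.02596. Check: 1 yard = 0.9144 m, so 0.08718 yard = 0.08718 * 0.9144 = 0.079717392 m. 1 inch = 0.0254 m, so 12.82 inch = 12.82 * 0.0254 = 0.325628 m. Combine: 0.079717392 m * 0.325628 m = 0.025958215 m^2. Result: 0.025958215 m^2 ≈ 0.02596 m^2 (4 s.f.).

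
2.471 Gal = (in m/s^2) 0.02471. Check: 1 Gal = 0.01 m/s^2, so 2.471 Gal = 2.471 * 0.01 = 0.02471 m/s^2. Result: 0.02471 m/s^2.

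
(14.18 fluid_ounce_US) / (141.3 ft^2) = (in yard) 3.494e-05. Check: 1 fluid_ounce_US = 2.957353e-05 m^3, so 14.18 fluid_ounce_US = 14.18 * 2.957353e-05 = 0.00041935265 m^3. 1 ft^2 = 0.09290304 m^2, so 141.3 ft^2 = 141.3 * 0.09290304 = 13.1272 m^2. Combine: 0.00041935265 m^3 / 13.1272 m^2 = 3.1945324e-05 m. 1 yard = 0.9144 m, so 3.1945324e-05 m = 3.1945324e-05 / 0.9144 = 3.4935832e-05 yard ≈ 3.494e-05 yard (4 s.f.).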